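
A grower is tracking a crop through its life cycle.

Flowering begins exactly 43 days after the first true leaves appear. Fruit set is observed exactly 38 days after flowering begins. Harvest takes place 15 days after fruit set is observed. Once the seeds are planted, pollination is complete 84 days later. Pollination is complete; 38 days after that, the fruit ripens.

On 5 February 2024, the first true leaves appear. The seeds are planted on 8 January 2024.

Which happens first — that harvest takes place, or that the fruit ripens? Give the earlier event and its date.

The fruit ripens — 9 May 2024

The first true leaves appear: Feb 5, 2024.
Flowering begins: Feb 5, 2024 + 43 days = Mar 19, 2024.
Fruit set is observed: Mar 19, 2024 + 38 days = Apr 26, 2024.
Harvest takes place: Apr 26, 2024 + 15 days = May 11, 2024.
The seeds are planted: Jan 8, 2024.
Pollination is complete: Jan 8, 2024 + 84 days = Apr 1, 2024.
The fruit ripens: Apr 1, 2024 + 38 days = May 9, 2024.
Comparing: harvest takes place on May 11, 2024 vs the fruit ripens on May 9, 2024. Earlier: the fruit ripens.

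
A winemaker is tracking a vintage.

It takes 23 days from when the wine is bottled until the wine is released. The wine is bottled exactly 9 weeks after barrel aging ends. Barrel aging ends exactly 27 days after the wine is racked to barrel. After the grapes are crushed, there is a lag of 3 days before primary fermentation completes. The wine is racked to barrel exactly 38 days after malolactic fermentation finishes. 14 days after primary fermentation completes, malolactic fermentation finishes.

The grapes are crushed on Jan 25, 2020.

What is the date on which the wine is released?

Jul 11, 2020

The grapes are crushed: Jan 25, 2020.
Primary fermentation completes: Jan 25, 2020 + 3 days = Jan 28, 2020.
Malolactic fermentation finishes: Jan 28, 2020 + 14 days = Feb 11, 2020.
The wine is racked to barrel: Feb 11, 2020 + 38 days = Mar 20, 2020.
Barrel aging ends: Mar 20, 2020 + 27 days = Apr 16, 2020.
The wine is bottled: Apr 16, 2020 + 9 weeks = Jun 18, 2020.
The wine is released: Jun 18, 2020 + 23 days = Jul 11, 2020.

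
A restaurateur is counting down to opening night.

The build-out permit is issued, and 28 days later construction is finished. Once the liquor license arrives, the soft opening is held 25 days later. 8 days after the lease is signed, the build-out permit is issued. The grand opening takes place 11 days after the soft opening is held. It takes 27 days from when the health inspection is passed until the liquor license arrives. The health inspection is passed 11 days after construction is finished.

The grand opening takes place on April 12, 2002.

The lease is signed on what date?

December 23, 2001

The grand opening takes place: Apr 12, 2002.
The soft opening is held: Apr 12, 2002 − 11 days = Apr 1, 2002.
The liquor license arrives: Apr 1, 2002 − 25 days = Mar 7, 2002.
The health inspection is passed: Mar 7, 2002 − 27 days = Feb 8, 2002.
Construction is finished: Feb 8, 2002 − 11 days = Jan 28, 2002.
The build-out permit is issued: Jan 28, 2002 − 28 days = Dec 31, 2001.
The lease is signed: Dec 31, 2001 − 8 days = Dec 23, 2001.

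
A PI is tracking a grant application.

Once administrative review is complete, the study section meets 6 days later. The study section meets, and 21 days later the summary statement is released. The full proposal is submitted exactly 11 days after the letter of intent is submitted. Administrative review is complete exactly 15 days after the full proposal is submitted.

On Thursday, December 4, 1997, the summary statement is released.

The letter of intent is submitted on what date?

The summary statement is released: Dec 4, 1997.
The study section meets: Dec 4, 1997 − 21 days = Nov 13, 1997.
Administrative review is complete: Nov 13, 1997 − 6 days = Nov 7, 1997.
The full proposal is submitted: Nov 7, 1997 − 15 days = Oct 23, 1997.
The letter of intent is submitted: Oct 23, 1997 − 11 days = Oct 12, 1997.

Sunday, October 12, 1997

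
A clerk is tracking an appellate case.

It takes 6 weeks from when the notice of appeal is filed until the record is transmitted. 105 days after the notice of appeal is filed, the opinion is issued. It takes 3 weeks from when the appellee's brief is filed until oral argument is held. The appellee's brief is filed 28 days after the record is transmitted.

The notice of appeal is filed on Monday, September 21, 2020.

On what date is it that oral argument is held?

The notice of appeal is filed: Sep 21, 2020.
The record is transmitted: Sep 21, 2020 + 6 weeks = Nov 2, 2020.
The appellee's brief is filed: Nov 2, 2020 + 28 days = Nov 30, 2020.
Oral argument is held: Nov 30, 2020 + 3 weeks = Dec 21, 2020.

Monday, December 21, 2020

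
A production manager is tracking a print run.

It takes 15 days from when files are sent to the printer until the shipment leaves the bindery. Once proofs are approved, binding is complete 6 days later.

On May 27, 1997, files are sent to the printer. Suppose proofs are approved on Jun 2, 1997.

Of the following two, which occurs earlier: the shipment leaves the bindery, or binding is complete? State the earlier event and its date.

Binding is complete — Jun 8, 1997

Files are sent to the printer: May 27, 1997.
The shipment leaves the bindery: May 27, 1997 + 15 days = Jun 11, 1997.
Proofs are approved: Jun 2, 1997.
Binding is complete: Jun 2, 1997 + 6 days = Jun 8, 1997.
Comparing: the shipment leaves the bindery on Jun 11, 1997 vs binding is complete on Jun 8, 1997. Earlier: binding is complete.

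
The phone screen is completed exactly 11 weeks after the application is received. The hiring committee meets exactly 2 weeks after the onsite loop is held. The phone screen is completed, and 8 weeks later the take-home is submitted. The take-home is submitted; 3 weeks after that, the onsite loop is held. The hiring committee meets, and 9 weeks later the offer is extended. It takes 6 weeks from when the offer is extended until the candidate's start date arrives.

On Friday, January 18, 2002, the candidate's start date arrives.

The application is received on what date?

Friday, April 20, 2001

The candidate's start date arrives: Jan 18, 2002.
The offer is extended: Jan 18, 2002 − 6 weeks = Dec 7, 2001.
The hiring committee meets: Dec 7, 2001 − 9 weeks = Oct 5, 2001.
The onsite loop is held: Oct 5, 2001 − 2 weeks = Sep 21, 2001.
The take-home is submitted: Sep 21, 2001 − 3 weeks = Aug 31, 2001.
The phone screen is completed: Aug 31, 2001 − 8 weeks = Jul 6, 2001.
The application is received: Jul 6, 2001 − 11 weeks = Apr 20, 2001.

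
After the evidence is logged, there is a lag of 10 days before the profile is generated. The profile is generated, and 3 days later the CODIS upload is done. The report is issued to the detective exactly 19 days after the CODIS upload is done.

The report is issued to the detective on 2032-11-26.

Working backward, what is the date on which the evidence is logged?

The report is issued to the detective: Nov 26, 2032.
The CODIS upload is done: Nov 26, 2032 − 19 days = Nov 7, 2032.
The profile is generated: Nov 7, 2032 − 3 days = Nov 4, 2032.
The evidence is logged: Nov 4, 2032 − 10 days = Oct 25, 2032.

2032-10-25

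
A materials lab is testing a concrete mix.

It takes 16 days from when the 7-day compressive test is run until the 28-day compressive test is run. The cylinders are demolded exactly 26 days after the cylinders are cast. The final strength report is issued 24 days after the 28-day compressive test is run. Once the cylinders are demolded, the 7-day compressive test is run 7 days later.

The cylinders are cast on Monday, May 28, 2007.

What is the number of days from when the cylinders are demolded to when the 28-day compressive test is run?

Causal path: the cylinders are demolded → the 7-day compressive test is run → the 28-day compressive test is run.
Total delay along the path: 7 + 16 = 23 days.

23 days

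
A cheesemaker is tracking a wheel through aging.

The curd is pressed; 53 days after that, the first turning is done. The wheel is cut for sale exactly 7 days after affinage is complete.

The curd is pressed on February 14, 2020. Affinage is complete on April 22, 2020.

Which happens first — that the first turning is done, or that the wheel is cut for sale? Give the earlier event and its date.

The first turning is done — April 7, 2020

The curd is pressed: Feb 14, 2020.
The first turning is done: Feb 14, 2020 + 53 days = Apr 7, 2020.
Affinage is complete: Apr 22, 2020.
The wheel is cut for sale: Apr 22, 2020 + 7 days = Apr 29, 2020.
Comparing: the first turning is done on Apr 7, 2020 vs the wheel is cut for sale on Apr 29, 2020. Earlier: the first turning is done.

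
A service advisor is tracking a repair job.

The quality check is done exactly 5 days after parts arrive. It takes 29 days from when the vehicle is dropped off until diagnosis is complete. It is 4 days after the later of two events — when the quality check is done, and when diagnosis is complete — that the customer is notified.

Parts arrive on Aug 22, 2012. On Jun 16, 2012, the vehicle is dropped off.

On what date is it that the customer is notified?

Aug 31, 2012

Parts arrive: Aug 22, 2012.
The quality check is done: Aug 22, 2012 + 5 days = Aug 27, 2012.
The vehicle is dropped off: Jun 16, 2012.
Diagnosis is complete: Jun 16, 2012 + 29 days = Jul 15, 2012.
Both prerequisites met — the quality check is done (Aug 27, 2012), diagnosis is complete (Jul 15, 2012); the later is Aug 27, 2012.
The customer is notified: Aug 27, 2012 + 4 days = Aug 31, 2012.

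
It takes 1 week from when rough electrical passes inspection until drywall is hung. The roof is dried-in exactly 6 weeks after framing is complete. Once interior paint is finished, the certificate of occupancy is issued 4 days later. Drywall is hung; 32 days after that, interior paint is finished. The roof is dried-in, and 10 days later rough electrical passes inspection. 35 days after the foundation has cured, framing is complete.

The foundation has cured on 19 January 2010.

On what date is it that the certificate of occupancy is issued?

29 May 2010

The foundation has cured: Jan 19, 2010.
Framing is complete: Jan 19, 2010 + 35 days = Feb 23, 2010.
The roof is dried-in: Feb 23, 2010 + 6 weeks = Apr 6, 2010.
Rough electrical passes inspection: Apr 6, 2010 + 10 days = Apr 16, 2010.
Drywall is hung: Apr 16, 2010 + 1 week = Apr 23, 2010.
Interior paint is finished: Apr 23, 2010 + 32 days = May 25, 2010.
The certificate of occupancy is issued: May 25, 2010 + 4 days = May 29, 2010.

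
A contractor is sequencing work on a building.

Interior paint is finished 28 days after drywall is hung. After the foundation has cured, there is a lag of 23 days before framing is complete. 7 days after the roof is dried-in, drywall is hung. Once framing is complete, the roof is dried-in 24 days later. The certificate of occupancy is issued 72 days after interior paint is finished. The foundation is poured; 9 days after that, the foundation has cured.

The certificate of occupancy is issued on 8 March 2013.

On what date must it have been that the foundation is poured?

26 September 2012

The certificate of occupancy is issued: Mar 8, 2013.
Interior paint is finished: Mar 8, 2013 − 72 days = Dec 26, 2012.
Drywall is hung: Dec 26, 2012 − 28 days = Nov 28, 2012.
The roof is dried-in: Nov 28, 2012 − 7 days = Nov 21, 2012.
Framing is complete: Nov 21, 2012 − 24 days = Oct 28, 2012.
The foundation has cured: Oct 28, 2012 − 23 days = Oct 5, 2012.
The foundation is poured: Oct 5, 2012 − 9 days = Sep 26, 2012.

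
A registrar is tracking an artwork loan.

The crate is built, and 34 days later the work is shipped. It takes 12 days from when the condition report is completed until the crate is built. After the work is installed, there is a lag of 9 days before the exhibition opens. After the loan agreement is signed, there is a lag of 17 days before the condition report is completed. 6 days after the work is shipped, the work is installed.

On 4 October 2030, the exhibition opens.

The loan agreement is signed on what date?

The exhibition opens: Oct 4, 2030.
The work is installed: Oct 4, 2030 − 9 days = Sep 25, 2030.
The work is shipped: Sep 25, 2030 − 6 days = Sep 19, 2030.
The crate is built: Sep 19, 2030 − 34 days = Aug 16, 2030.
The condition report is completed: Aug 16, 2030 − 12 days = Aug 4, 2030.
The loan agreement is signed: Aug 4, 2030 − 17 days = Jul 18, 2030.

18 July 2030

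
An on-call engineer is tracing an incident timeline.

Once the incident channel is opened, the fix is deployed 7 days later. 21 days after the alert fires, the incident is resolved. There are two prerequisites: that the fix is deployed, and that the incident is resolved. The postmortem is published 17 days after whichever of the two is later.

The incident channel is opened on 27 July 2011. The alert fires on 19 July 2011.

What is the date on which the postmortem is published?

26 August 2011

The incident channel is opened: Jul 27, 2011.
The fix is deployed: Jul 27, 2011 + 7 days = Aug 3, 2011.
The alert fires: Jul 19, 2011.
The incident is resolved: Jul 19, 2011 + 21 days = Aug 9, 2011.
Both prerequisites met — the fix is deployed (Aug 3, 2011), the incident is resolved (Aug 9, 2011); the later is Aug 9, 2011.
The postmortem is published: Aug 9, 2011 + 17 days = Aug 26, 2011.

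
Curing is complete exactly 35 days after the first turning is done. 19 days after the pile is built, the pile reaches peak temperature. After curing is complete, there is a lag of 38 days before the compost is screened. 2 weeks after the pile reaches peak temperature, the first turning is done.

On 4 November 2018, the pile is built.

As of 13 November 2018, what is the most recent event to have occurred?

The pile is built: Nov 4, 2018.
The pile reaches peak temperature: Nov 4, 2018 + 19 days = Nov 23, 2018.
The first turning is done: Nov 23, 2018 + 2 weeks = Dec 7, 2018.
Curing is complete: Dec 7, 2018 + 35 days = Jan 11, 2019.
The compost is screened: Jan 11, 2019 + 38 days = Feb 18, 2019.
Nov 13, 2018 falls between when the pile is built (Nov 4, 2018) and when the pile reaches peak temperature (Nov 23, 2018).

The pile is built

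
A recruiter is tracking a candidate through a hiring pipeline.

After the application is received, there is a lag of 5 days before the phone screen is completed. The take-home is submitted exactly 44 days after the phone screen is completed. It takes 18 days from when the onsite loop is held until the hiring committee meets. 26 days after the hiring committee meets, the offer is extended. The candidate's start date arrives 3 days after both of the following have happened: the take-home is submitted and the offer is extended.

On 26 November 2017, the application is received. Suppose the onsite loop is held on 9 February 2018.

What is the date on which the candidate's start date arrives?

The application is received: Nov 26, 2017.
The phone screen is completed: Nov 26, 2017 + 5 days = Dec 1, 2017.
The take-home is submitted: Dec 1, 2017 + 44 days = Jan 14, 2018.
The onsite loop is held: Feb 9, 2018.
The hiring committee meets: Feb 9, 2018 + 18 days = Feb 27, 2018.
The offer is extended: Feb 27, 2018 + 26 days = Mar 25, 2018.
Both prerequisites met — the take-home is submitted (Jan 14, 2018), the offer is extended (Mar 25, 2018); the later is Mar 25, 2018.
The candidate's start date arrives: Mar 25, 2018 + 3 days = Mar 28, 2018.

28 March 2018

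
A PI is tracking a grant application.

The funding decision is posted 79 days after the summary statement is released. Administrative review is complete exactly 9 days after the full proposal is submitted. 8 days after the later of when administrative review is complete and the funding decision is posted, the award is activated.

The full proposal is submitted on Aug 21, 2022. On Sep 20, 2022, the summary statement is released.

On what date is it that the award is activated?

Dec 16, 2022

The full proposal is submitted: Aug 21, 2022.
Administrative review is complete: Aug 21, 2022 + 9 days = Aug 30, 2022.
The summary statement is released: Sep 20, 2022.
The funding decision is posted: Sep 20, 2022 + 79 days = Dec 8, 2022.
Both prerequisites met — administrative review is complete (Aug 30, 2022), the funding decision is posted (Dec 8, 2022); the later is Dec 8, 2022.
The award is activated: Dec 8, 2022 + 8 days = Dec 16, 2022.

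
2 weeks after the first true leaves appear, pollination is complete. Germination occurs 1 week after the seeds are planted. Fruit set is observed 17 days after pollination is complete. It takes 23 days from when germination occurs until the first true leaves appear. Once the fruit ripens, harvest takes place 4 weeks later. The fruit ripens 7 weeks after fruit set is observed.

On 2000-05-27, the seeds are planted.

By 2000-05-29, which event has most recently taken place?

The seeds are planted: May 27, 2000.
Germination occurs: May 27, 2000 + 1 week = Jun 3, 2000.
The first true leaves appear: Jun 3, 2000 + 23 days = Jun 26, 2000.
Pollination is complete: Jun 26, 2000 + 2 weeks = Jul 10, 2000.
Fruit set is observed: Jul 10, 2000 + 17 days = Jul 27, 2000.
The fruit ripens: Jul 27, 2000 + 7 weeks = Sep 14, 2000.
Harvest takes place: Sep 14, 2000 + 4 weeks = Oct 12, 2000.
May 29, 2000 falls between when the seeds are planted (May 27, 2000) and when germination occurs (Jun 3, 2000).

The seeds are planted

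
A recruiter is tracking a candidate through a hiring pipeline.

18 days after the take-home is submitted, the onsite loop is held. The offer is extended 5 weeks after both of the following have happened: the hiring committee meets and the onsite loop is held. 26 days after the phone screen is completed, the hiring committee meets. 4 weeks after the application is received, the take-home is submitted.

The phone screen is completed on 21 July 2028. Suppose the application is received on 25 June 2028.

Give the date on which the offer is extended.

The phone screen is completed: Jul 21, 2028.
The hiring committee meets: Jul 21, 2028 + 26 days = Aug 16, 2028.
The application is received: Jun 25, 2028.
The take-home is submitted: Jun 25, 2028 + 4 weeks = Jul 23, 2028.
The onsite loop is held: Jul 23, 2028 + 18 days = Aug 10, 2028.
Both prerequisites met — the hiring committee meets (Aug 16, 2028), the onsite loop is held (Aug 10, 2028); the later is Aug 16, 2028.
The offer is extended: Aug 16, 2028 + 5 weeks = Sep 20, 2028.

20 September 2028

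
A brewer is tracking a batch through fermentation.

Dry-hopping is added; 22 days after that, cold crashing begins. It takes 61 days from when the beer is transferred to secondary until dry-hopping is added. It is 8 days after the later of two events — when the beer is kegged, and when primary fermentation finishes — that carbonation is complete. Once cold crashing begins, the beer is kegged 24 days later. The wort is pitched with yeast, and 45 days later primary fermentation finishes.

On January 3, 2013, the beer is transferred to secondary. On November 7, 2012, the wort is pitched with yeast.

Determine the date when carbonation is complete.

April 28, 2013

The beer is transferred to secondary: Jan 3, 2013.
Dry-hopping is added: Jan 3, 2013 + 61 days = Mar 5, 2013.
Cold crashing begins: Mar 5, 2013 + 22 days = Mar 27, 2013.
The beer is kegged: Mar 27, 2013 + 24 days = Apr 20, 2013.
The wort is pitched with yeast: Nov 7, 2012.
Primary fermentation finishes: Nov 7, 2012 + 45 days = Dec 22, 2012.
Both prerequisites met — the beer is kegged (Apr 20, 2013), primary fermentation finishes (Dec 22, 2012); the later is Apr 20, 2013.
Carbonation is complete: Apr 20, 2013 + 8 days = Apr 28, 2013.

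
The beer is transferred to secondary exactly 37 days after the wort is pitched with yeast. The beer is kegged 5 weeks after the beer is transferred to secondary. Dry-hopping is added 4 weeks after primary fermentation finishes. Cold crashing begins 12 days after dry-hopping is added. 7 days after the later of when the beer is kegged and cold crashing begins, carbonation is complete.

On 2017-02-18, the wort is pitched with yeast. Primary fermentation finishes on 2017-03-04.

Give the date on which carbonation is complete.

2017-05-08

The wort is pitched with yeast: Feb 18, 2017.
The beer is transferred to secondary: Feb 18, 2017 + 37 days = Mar 27, 2017.
The beer is kegged: Mar 27, 2017 + 5 weeks = May 1, 2017.
Primary fermentation finishes: Mar 4, 2017.
Dry-hopping is added: Mar 4, 2017 + 4 weeks = Apr 1, 2017.
Cold crashing begins: Apr 1, 2017 + 12 days = Apr 13, 2017.
Both prerequisites met — the beer is kegged (May 1, 2017), cold crashing begins (Apr 13, 2017); the later is May 1, 2017.
Carbonation is complete: May 1, 2017 + 7 days = May 8, 2017.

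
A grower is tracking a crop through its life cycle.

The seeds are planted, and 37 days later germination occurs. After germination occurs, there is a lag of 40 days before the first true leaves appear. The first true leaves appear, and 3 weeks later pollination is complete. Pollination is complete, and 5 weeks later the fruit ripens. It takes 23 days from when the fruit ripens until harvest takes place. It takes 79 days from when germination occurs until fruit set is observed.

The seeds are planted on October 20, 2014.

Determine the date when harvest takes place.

March 25, 2015

The seeds are planted: Oct 20, 2014.
Germination occurs: Oct 20, 2014 + 37 days = Nov 26, 2014.
The first true leaves appear: Nov 26, 2014 + 40 days = Jan 5, 2015.
Pollination is complete: Jan 5, 2015 + 3 weeks = Jan 26, 2015.
The fruit ripens: Jan 26, 2015 + 5 weeks = Mar 2, 2015.
Harvest takes place: Mar 2, 2015 + 23 days = Mar 25, 2015.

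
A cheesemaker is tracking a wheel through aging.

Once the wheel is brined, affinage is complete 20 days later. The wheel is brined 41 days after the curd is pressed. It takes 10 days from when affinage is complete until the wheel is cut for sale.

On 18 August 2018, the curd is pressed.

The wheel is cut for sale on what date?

28 October 2018

The curd is pressed: Aug 18, 2018.
The wheel is brined: Aug 18, 2018 + 41 days = Sep 28, 2018.
Affinage is complete: Sep 28, 2018 + 20 days = Oct 18, 2018.
The wheel is cut for sale: Oct 18, 2018 + 10 days = Oct 28, 2018.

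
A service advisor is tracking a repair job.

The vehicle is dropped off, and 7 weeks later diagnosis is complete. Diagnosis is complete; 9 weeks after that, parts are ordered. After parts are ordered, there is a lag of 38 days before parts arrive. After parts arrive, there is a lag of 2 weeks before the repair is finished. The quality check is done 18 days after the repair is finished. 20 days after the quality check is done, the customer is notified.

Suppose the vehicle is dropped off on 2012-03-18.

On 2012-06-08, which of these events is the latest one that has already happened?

The vehicle is dropped off: Mar 18, 2012.
Diagnosis is complete: Mar 18, 2012 + 7 weeks = May 6, 2012.
Parts are ordered: May 6, 2012 + 9 weeks = Jul 8, 2012.
Parts arrive: Jul 8, 2012 + 38 days = Aug 15, 2012.
The repair is finished: Aug 15, 2012 + 2 weeks = Aug 29, 2012.
The quality check is done: Aug 29, 2012 + 18 days = Sep 16, 2012.
The customer is notified: Sep 16, 2012 + 20 days = Oct 6, 2012.
Jun 8, 2012 falls between when diagnosis is complete (May 6, 2012) and when parts are ordered (Jul 8, 2012).

Diagnosis is complete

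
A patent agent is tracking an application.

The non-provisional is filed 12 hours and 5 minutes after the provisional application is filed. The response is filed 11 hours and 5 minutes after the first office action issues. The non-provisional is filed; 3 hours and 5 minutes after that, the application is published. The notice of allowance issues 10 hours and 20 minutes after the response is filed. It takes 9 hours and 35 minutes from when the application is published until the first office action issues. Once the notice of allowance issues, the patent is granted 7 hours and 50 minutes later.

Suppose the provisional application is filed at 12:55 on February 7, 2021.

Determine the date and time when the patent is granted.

The provisional application is filed: 12:55 Feb 7, 2021.
The non-provisional is filed: 12:55 Feb 7, 2021 + 12h05m = 01:00 Feb 8, 2021.
The application is published: 01:00 Feb 8, 2021 + 3h05m = 04:05 Feb 8, 2021.
The first office action issues: 04:05 Feb 8, 2021 + 9h35m = 13:40 Feb 8, 2021.
The response is filed: 13:40 Feb 8, 2021 + 11h05m = 00:45 Feb 9, 2021.
The notice of allowance issues: 00:45 Feb 9, 2021 + 10h20m = 11:05 Feb 9, 2021.
The patent is granted: 11:05 Feb 9, 2021 + 7h50m = 18:55 Feb 9, 2021.

18:55 on February 9, 2021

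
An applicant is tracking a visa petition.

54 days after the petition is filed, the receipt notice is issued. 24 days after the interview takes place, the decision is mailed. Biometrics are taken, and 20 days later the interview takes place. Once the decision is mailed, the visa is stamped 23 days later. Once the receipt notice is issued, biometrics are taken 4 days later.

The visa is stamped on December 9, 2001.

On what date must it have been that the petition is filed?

The visa is stamped: Dec 9, 2001.
The decision is mailed: Dec 9, 2001 − 23 days = Nov 16, 2001.
The interview takes place: Nov 16, 2001 − 24 days = Oct 23, 2001.
Biometrics are taken: Oct 23, 2001 − 20 days = Oct 3, 2001.
The receipt notice is issued: Oct 3, 2001 − 4 days = Sep 29, 2001.
The petition is filed: Sep 29, 2001 − 54 days = Aug 6, 2001.

August 6, 2001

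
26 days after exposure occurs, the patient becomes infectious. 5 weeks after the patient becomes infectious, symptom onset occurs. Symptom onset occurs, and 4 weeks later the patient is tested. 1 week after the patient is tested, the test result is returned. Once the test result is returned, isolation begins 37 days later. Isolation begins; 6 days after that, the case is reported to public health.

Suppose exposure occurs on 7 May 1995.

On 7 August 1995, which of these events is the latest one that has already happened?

The patient is tested

Exposure occurs: May 7, 1995.
The patient becomes infectious: May 7, 1995 + 26 days = Jun 2, 1995.
Symptom onset occurs: Jun 2, 1995 + 5 weeks = Jul 7, 1995.
The patient is tested: Jul 7, 1995 + 4 weeks = Aug 4, 1995.
The test result is returned: Aug 4, 1995 + 1 week = Aug 11, 1995.
Isolation begins: Aug 11, 1995 + 37 days = Sep 17, 1995.
The case is reported to public health: Sep 17, 1995 + 6 days = Sep 23, 1995.
Aug 7, 1995 falls between when the patient is tested (Aug 4, 1995) and when the test result is returned (Aug 11, 1995).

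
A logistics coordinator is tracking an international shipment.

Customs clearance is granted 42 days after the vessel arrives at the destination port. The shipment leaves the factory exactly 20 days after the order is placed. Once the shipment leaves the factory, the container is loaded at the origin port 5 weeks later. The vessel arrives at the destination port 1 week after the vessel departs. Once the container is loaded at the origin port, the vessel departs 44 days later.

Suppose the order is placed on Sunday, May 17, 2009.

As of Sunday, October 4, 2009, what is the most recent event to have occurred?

The order is placed: May 17, 2009.
The shipment leaves the factory: May 17, 2009 + 20 days = Jun 6, 2009.
The container is loaded at the origin port: Jun 6, 2009 + 5 weeks = Jul 11, 2009.
The vessel departs: Jul 11, 2009 + 44 days = Aug 24, 2009.
The vessel arrives at the destination port: Aug 24, 2009 + 1 week = Aug 31, 2009.
Customs clearance is granted: Aug 31, 2009 + 42 days = Oct 12, 2009.
Oct 4, 2009 falls between when the vessel arrives at the destination port (Aug 31, 2009) and when customs clearance is granted (Oct 12, 2009).

The vessel arrives at the destination port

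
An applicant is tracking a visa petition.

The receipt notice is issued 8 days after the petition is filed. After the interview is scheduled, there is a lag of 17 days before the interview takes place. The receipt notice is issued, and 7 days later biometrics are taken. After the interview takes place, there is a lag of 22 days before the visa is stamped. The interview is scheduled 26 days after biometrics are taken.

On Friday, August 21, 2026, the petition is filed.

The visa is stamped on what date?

Monday, November 9, 2026

The petition is filed: Aug 21, 2026.
The receipt notice is issued: Aug 21, 2026 + 8 days = Aug 29, 2026.
Biometrics are taken: Aug 29, 2026 + 7 days = Sep 5, 2026.
The interview is scheduled: Sep 5, 2026 + 26 days = Oct 1, 2026.
The interview takes place: Oct 1, 2026 + 17 days = Oct 18, 2026.
The visa is stamped: Oct 18, 2026 + 22 days = Nov 9, 2026.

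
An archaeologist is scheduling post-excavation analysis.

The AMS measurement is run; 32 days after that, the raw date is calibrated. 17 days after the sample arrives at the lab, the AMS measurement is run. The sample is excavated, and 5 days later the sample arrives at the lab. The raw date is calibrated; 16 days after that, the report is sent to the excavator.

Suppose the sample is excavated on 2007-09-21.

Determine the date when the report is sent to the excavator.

2007-11-30

The sample is excavated: Sep 21, 2007.
The sample arrives at the lab: Sep 21, 2007 + 5 days = Sep 26, 2007.
The AMS measurement is run: Sep 26, 2007 + 17 days = Oct 13, 2007.
The raw date is calibrated: Oct 13, 2007 + 32 days = Nov 14, 2007.
The report is sent to the excavator: Nov 14, 2007 + 16 days = Nov 30, 2007.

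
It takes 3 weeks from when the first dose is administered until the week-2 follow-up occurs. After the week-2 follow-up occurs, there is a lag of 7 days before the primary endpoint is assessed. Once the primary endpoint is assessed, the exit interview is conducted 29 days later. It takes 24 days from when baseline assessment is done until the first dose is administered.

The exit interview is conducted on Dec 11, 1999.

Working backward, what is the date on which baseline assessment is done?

Sep 21, 1999

The exit interview is conducted: Dec 11, 1999.
The primary endpoint is assessed: Dec 11, 1999 − 29 days = Nov 12, 1999.
The week-2 follow-up occurs: Nov 12, 1999 − 7 days = Nov 5, 1999.
The first dose is administered: Nov 5, 1999 − 3 weeks = Oct 15, 1999.
Baseline assessment is done: Oct 15, 1999 − 24 days = Sep 21, 1999.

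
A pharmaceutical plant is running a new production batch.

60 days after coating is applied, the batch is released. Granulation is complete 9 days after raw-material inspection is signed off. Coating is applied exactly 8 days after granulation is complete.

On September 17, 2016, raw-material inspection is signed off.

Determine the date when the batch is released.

December 3, 2016

Raw-material inspection is signed off: Sep 17, 2016.
Granulation is complete: Sep 17, 2016 + 9 days = Sep 26, 2016.
Coating is applied: Sep 26, 2016 + 8 days = Oct 4, 2016.
The batch is released: Oct 4, 2016 + 60 days = Dec 3, 2016.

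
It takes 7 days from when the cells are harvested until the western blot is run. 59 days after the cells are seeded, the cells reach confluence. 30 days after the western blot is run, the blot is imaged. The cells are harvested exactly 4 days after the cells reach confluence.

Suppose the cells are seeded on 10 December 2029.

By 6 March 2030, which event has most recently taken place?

The western blot is run

The cells are seeded: Dec 10, 2029.
The cells reach confluence: Dec 10, 2029 + 59 days = Feb 7, 2030.
The cells are harvested: Feb 7, 2030 + 4 days = Feb 11, 2030.
The western blot is run: Feb 11, 2030 + 7 days = Feb 18, 2030.
The blot is imaged: Feb 18, 2030 + 30 days = Mar 20, 2030.
Mar 6, 2030 falls between when the western blot is run (Feb 18, 2030) and when the blot is imaged (Mar 20, 2030).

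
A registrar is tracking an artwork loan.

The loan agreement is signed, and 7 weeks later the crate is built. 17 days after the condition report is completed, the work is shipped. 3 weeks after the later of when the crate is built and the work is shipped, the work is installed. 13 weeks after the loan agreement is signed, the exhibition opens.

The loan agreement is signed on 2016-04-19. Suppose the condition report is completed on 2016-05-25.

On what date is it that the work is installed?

The loan agreement is signed: Apr 19, 2016.
The crate is built: Apr 19, 2016 + 7 weeks = Jun 7, 2016.
The condition report is completed: May 25, 2016.
The work is shipped: May 25, 2016 + 17 days = Jun 11, 2016.
Both prerequisites met — the crate is built (Jun 7, 2016), the work is shipped (Jun 11, 2016); the later is Jun 11, 2016.
The work is installed: Jun 11, 2016 + 3 weeks = Jul 2, 2016.

2016-07-02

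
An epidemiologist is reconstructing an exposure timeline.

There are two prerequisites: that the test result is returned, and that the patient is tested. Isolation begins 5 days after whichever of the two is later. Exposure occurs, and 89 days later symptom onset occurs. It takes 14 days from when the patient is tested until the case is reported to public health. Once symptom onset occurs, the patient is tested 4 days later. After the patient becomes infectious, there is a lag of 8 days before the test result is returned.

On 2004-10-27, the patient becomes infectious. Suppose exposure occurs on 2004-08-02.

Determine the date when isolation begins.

The patient becomes infectious: Oct 27, 2004.
The test result is returned: Oct 27, 2004 + 8 days = Nov 4, 2004.
Exposure occurs: Aug 2, 2004.
Symptom onset occurs: Aug 2, 2004 + 89 days = Oct 30, 2004.
The patient is tested: Oct 30, 2004 + 4 days = Nov 3, 2004.
Both prerequisites met — the test result is returned (Nov 4, 2004), the patient is tested (Nov 3, 2004); the later is Nov 4, 2004.
Isolation begins: Nov 4, 2004 + 5 days = Nov 9, 2004.

2004-11-09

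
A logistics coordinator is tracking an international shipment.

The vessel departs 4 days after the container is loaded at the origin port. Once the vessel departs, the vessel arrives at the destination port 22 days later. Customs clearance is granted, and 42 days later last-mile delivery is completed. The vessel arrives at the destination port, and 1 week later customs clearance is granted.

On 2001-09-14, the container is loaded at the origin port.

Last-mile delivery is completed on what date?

2001-11-28

The container is loaded at the origin port: Sep 14, 2001.
The vessel departs: Sep 14, 2001 + 4 days = Sep 18, 2001.
The vessel arrives at the destination port: Sep 18, 2001 + 22 days = Oct 10, 2001.
Customs clearance is granted: Oct 10, 2001 + 1 week = Oct 17, 2001.
Last-mile delivery is completed: Oct 17, 2001 + 42 days = Nov 28, 2001.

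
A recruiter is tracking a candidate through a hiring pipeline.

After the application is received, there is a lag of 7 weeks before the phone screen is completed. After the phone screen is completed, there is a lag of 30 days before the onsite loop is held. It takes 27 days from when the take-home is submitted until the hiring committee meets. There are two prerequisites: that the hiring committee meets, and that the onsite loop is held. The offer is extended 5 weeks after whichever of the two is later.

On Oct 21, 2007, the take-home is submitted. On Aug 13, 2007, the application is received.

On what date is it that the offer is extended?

The take-home is submitted: Oct 21, 2007.
The hiring committee meets: Oct 21, 2007 + 27 days = Nov 17, 2007.
The application is received: Aug 13, 2007.
The phone screen is completed: Aug 13, 2007 + 7 weeks = Oct 1, 2007.
The onsite loop is held: Oct 1, 2007 + 30 days = Oct 31, 2007.
Both prerequisites met — the hiring committee meets (Nov 17, 2007), the onsite loop is held (Oct 31, 2007); the later is Nov 17, 2007.
The offer is extended: Nov 17, 2007 + 5 weeks = Dec 22, 2007.

Dec 22, 2007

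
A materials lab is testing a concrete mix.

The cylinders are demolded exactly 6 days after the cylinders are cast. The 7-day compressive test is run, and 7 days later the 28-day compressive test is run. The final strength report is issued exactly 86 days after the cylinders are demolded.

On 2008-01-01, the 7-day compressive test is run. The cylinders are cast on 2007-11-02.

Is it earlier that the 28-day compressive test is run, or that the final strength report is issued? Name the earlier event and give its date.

The 7-day compressive test is run: Jan 1, 2008.
The 28-day compressive test is run: Jan 1, 2008 + 7 days = Jan 8, 2008.
The cylinders are cast: Nov 2, 2007.
The cylinders are demolded: Nov 2, 2007 + 6 days = Nov 8, 2007.
The final strength report is issued: Nov 8, 2007 + 86 days = Feb 2, 2008.
Comparing: the 28-day compressive test is run on Jan 8, 2008 vs the final strength report is issued on Feb 2, 2008. Earlier: the 28-day compressive test is run.

The 28-day compressive test is run — 2008-01-08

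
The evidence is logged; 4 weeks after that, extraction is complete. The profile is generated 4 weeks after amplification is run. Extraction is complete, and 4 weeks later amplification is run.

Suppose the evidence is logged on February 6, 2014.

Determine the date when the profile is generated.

May 1, 2014

The evidence is logged: Feb 6, 2014.
Extraction is complete: Feb 6, 2014 + 4 weeks = Mar 6, 2014.
Amplification is run: Mar 6, 2014 + 4 weeks = Apr 3, 2014.
The profile is generated: Apr 3, 2014 + 4 weeks = May 1, 2014.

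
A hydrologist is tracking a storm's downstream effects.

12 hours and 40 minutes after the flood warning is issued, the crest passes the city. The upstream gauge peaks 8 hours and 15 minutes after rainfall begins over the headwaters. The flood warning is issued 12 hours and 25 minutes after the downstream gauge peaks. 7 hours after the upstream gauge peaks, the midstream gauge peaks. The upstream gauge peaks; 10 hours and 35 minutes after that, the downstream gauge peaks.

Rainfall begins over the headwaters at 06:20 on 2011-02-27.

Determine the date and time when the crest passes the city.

Rainfall begins over the headwaters: 06:20 Feb 27, 2011.
The upstream gauge peaks: 06:20 Feb 27, 2011 + 8h15m = 14:35 Feb 27, 2011.
The downstream gauge peaks: 14:35 Feb 27, 2011 + 10h35m = 01:10 Feb 28, 2011.
The flood warning is issued: 01:10 Feb 28, 2011 + 12h25m = 13:35 Feb 28, 2011.
The crest passes the city: 13:35 Feb 28, 2011 + 12h40m = 02:15 Mar 1, 2011.

02:15 on 2011-03-01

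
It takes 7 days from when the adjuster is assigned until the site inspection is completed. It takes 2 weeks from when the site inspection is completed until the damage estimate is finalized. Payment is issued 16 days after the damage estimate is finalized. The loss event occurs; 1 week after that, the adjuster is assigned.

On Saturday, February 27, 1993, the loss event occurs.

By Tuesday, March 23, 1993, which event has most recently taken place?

The site inspection is completed

The loss event occurs: Feb 27, 1993.
The adjuster is assigned: Feb 27, 1993 + 1 week = Mar 6, 1993.
The site inspection is completed: Mar 6, 1993 + 7 days = Mar 13, 1993.
The damage estimate is finalized: Mar 13, 1993 + 2 weeks = Mar 27, 1993.
Payment is issued: Mar 27, 1993 + 16 days = Apr 12, 1993.
Mar 23, 1993 falls between when the site inspection is completed (Mar 13, 1993) and when the damage estimate is finalized (Mar 27, 1993).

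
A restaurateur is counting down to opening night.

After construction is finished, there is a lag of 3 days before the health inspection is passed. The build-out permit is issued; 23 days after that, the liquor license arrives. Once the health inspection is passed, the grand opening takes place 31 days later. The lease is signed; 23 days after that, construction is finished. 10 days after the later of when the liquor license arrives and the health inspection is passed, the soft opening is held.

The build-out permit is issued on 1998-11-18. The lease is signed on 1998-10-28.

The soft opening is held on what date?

The build-out permit is issued: Nov 18, 1998.
The liquor license arrives: Nov 18, 1998 + 23 days = Dec 11, 1998.
The lease is signed: Oct 28, 1998.
Construction is finished: Oct 28, 1998 + 23 days = Nov 20, 1998.
The health inspection is passed: Nov 20, 1998 + 3 days = Nov 23, 1998.
Both prerequisites met — the liquor license arrives (Dec 11, 1998), the health inspection is passed (Nov 23, 1998); the later is Dec 11, 1998.
The soft opening is held: Dec 11, 1998 + 10 days = Dec 21, 1998.

1998-12-21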